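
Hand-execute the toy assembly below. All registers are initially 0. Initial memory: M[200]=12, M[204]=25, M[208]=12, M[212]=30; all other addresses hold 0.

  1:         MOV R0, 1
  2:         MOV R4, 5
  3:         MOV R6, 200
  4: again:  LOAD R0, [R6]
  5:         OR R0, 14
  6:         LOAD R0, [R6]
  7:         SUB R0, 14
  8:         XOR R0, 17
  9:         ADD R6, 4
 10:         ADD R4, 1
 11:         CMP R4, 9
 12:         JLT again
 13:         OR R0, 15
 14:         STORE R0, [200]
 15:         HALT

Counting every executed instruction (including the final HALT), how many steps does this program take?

after MOV R0, 1: R0=1
after MOV R4, 5: R4=5
after MOV R6, 200: R6=200
after LOAD R0, [R6]: R0=M[200]=12
after OR R0, 14: R0=12|14=14
after LOAD R0, [R6]: R0=M[200]=12
after SUB R0, 14: R0=12-14=-2
after XOR R0, 17: R0=(-2)^17=-17
after ADD R6, 4: R6=200+4=204
after ADD R4, 1: R4=5+1=6
CMP R4, 9  (cmp 6,9)
JLT again: taken
after LOAD R0, [R6]: R0=M[204]=25
after OR R0, 14: R0=25|14=31
after LOAD R0, [R6]: R0=M[204]=25
after SUB R0, 14: R0=25-14=11
after XOR R0, 17: R0=11^17=26
after ADD R6, 4: R6=204+4=208
after ADD R4, 1: R4=6+1=7
CMP R4, 9  (cmp 7,9)
JLT again: taken
after LOAD R0, [R6]: R0=M[208]=12
after OR R0, 14: R0=12|14=14
after LOAD R0, [R6]: R0=M[208]=12
after SUB R0, 14: R0=12-14=-2
after XOR R0, 17: R0=(-2)^17=-17
after ADD R6, 4: R6=208+4=212
after ADD R4, 1: R4=7+1=8
CMP R4, 9  (cmp 8,9)
JLT again: taken
after LOAD R0, [R6]: R0=M[212]=30
after OR R0, 14: R0=30|14=30
after LOAD R0, [R6]: R0=M[212]=30
after SUB R0, 14: R0=30-14=16
after XOR R0, 17: R0=16^17=1
after ADD R6, 4: R6=212+4=216
after ADD R4, 1: R4=8+1=9
CMP R4, 9  (cmp 9,9)
JLT again: not taken
after OR R0, 15: R0=1|15=15
STORE R0, [200] → M[200]=15
halt.
Total executed instructions: 42.

42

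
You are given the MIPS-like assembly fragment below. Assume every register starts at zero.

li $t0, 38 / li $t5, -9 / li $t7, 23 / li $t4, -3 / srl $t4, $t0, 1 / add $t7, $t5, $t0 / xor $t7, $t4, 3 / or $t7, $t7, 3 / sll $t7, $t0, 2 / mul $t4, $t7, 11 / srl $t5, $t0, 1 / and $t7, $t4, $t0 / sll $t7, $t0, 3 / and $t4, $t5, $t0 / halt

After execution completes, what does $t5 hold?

$t0=38
$t5=-9
$t7=23
$t4=-3
$t4=38>>1=19
$t7=(-9)+38=29
$t7=19^3=16
$t7=16|3=19
$t7=38<<2=152
$t4=152*11=1672
$t5=38>>1=19
$t7=1672&38=0
$t7=38<<3=304
$t4=19&38=2
halt.

19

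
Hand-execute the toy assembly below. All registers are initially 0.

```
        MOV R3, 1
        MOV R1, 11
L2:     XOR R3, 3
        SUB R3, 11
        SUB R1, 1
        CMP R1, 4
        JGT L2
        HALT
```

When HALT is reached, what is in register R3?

-81

R3=1
R1=11
R3=1^3=2
R3=2-11=-9
R1=11-1=10
CMP R1, 4  (cmp 10,4)
JGT L2: taken
R3=(-9)^3=-12
R3=(-12)-11=-23
R1=10-1=9
CMP R1, 4  (cmp 9,4)
JGT L2: taken
R3=(-23)^3=-22
R3=(-22)-11=-33
R1=9-1=8
CMP R1, 4  (cmp 8,4)
JGT L2: taken
R3=(-33)^3=-36
R3=(-36)-11=-47
R1=8-1=7
CMP R1, 4  (cmp 7,4)
JGT L2: taken
R3=(-47)^3=-46
R3=(-46)-11=-57
R1=7-1=6
CMP R1, 4  (cmp 6,4)
JGT L2: taken
R3=(-57)^3=-60
R3=(-60)-11=-71
R1=6-1=5
CMP R1, 4  (cmp 5,4)
JGT L2: taken
R3=(-71)^3=-70
R3=(-70)-11=-81
R1=5-1=4
CMP R1, 4  (cmp 4,4)
JGT L2: not taken
halt.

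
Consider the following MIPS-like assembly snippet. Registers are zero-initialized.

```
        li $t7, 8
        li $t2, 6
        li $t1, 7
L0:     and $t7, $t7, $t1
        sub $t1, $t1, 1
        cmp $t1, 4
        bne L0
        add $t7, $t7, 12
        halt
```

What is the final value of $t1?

4

after li $t7, 8: $t7=8
after li $t2, 6: $t2=6
after li $t1, 7: $t1=7
after and $t7, $t7, $t1: $t7=8&7=0
after sub $t1, $t1, 1: $t1=7-1=6
cmp $t1, 4  (cmp 6,4)
bne L0: taken
after and $t7, $t7, $t1: $t7=0&6=0
after sub $t1, $t1, 1: $t1=6-1=5
cmp $t1, 4  (cmp 5,4)
bne L0: taken
after and $t7, $t7, $t1: $t7=0&5=0
after sub $t1, $t1, 1: $t1=5-1=4
cmp $t1, 4  (cmp 4,4)
bne L0: not taken
after add $t7, $t7, 12: $t7=0+12=12
halt.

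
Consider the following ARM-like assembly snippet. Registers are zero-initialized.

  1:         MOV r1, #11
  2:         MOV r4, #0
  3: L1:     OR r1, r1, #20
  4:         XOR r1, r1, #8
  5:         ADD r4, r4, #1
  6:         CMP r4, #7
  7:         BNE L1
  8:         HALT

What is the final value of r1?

23

r1=11
r4=0
r1=11|20=31
r1=31^8=23
r4=0+1=1
CMP r4, #7  (cmp 1,7)
BNE L1: taken
r1=23|20=23
r1=23^8=31
r4=1+1=2
CMP r4, #7  (cmp 2,7)
BNE L1: taken
r1=31|20=31
r1=31^8=23
r4=2+1=3
CMP r4, #7  (cmp 3,7)
BNE L1: taken
r1=23|20=23
r1=23^8=31
r4=3+1=4
CMP r4, #7  (cmp 4,7)
BNE L1: taken
r1=31|20=31
r1=31^8=23
r4=4+1=5
CMP r4, #7  (cmp 5,7)
BNE L1: taken
r1=23|20=23
r1=23^8=31
r4=5+1=6
CMP r4, #7  (cmp 6,7)
BNE L1: taken
r1=31|20=31
r1=31^8=23
r4=6+1=7
CMP r4, #7  (cmp 7,7)
BNE L1: not taken
halt.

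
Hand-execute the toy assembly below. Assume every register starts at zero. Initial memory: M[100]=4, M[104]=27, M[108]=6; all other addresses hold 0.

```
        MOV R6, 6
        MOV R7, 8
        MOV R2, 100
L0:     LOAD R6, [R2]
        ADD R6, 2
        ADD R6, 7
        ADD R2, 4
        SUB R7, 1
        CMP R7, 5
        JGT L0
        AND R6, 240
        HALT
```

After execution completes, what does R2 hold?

R6=6
R7=8
R2=100
R6=M[100]=4
R6=4+2=6
R6=6+7=13
R2=100+4=104
R7=8-1=7
CMP R7, 5  (cmp 7,5)
JGT L0: taken
R6=M[104]=27
R6=27+2=29
R6=29+7=36
R2=104+4=108
R7=7-1=6
CMP R7, 5  (cmp 6,5)
JGT L0: taken
R6=M[108]=6
R6=6+2=8
R6=8+7=15
R2=108+4=112
R7=6-1=5
CMP R7, 5  (cmp 5,5)
JGT L0: not taken
R6=15&240=0
halt.

112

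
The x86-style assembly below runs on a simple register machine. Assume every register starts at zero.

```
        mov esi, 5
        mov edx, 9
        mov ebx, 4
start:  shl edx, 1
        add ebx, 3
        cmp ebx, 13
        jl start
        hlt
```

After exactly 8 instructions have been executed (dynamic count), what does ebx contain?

esi=5
edx=9
ebx=4
edx=9<<1=18
ebx=4+3=7
cmp ebx, 13  (cmp 7,13)
jl start: taken
edx=18<<1=36
After step 8: ebx = 7.

7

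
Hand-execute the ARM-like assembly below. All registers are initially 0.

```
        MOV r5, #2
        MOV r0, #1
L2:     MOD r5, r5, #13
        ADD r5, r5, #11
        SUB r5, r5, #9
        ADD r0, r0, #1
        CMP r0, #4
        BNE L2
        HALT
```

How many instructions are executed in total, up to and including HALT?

21

after MOV r5, #2: r5=2
after MOV r0, #1: r0=1
after MOD r5, r5, #13: r5=2%13=2
after ADD r5, r5, #11: r5=2+11=13
after SUB r5, r5, #9: r5=13-9=4
after ADD r0, r0, #1: r0=1+1=2
CMP r0, #4  (cmp 2,4)
BNE L2: taken
after MOD r5, r5, #13: r5=4%13=4
after ADD r5, r5, #11: r5=4+11=15
after SUB r5, r5, #9: r5=15-9=6
after ADD r0, r0, #1: r0=2+1=3
CMP r0, #4  (cmp 3,4)
BNE L2: taken
after MOD r5, r5, #13: r5=6%13=6
after ADD r5, r5, #11: r5=6+11=17
after SUB r5, r5, #9: r5=17-9=8
after ADD r0, r0, #1: r0=3+1=4
CMP r0, #4  (cmp 4,4)
BNE L2: not taken
halt.
Total executed instructions: 21.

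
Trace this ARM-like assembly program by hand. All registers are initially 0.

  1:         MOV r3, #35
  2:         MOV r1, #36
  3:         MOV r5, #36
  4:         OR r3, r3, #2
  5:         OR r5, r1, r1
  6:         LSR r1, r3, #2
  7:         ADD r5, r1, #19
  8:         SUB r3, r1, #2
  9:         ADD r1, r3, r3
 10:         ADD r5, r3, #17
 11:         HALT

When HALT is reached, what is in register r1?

12

after MOV r3, #35: r3=35
after MOV r1, #36: r1=36
after MOV r5, #36: r5=36
after OR r3, r3, #2: r3=35|2=35
after OR r5, r1, r1: r5=36|36=36
after LSR r1, r3, #2: r1=35>>2=8
after ADD r5, r1, #19: r5=8+19=27
after SUB r3, r1, #2: r3=8-2=6
after ADD r1, r3, r3: r1=6+6=12
after ADD r5, r3, #17: r5=6+17=23
halt.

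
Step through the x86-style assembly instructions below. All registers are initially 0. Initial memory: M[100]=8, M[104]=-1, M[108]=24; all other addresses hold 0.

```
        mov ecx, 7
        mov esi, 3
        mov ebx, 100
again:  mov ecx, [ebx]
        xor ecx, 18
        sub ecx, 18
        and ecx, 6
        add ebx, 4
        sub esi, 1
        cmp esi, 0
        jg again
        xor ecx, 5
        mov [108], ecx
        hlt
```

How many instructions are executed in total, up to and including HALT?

30

mov ecx, 7 → ecx=7
mov esi, 3 → esi=3
mov ebx, 100 → ebx=100
mov ecx, [ebx] → ecx=M[100]=8
xor ecx, 18 → ecx=8^18=26
sub ecx, 18 → ecx=26-18=8
and ecx, 6 → ecx=8&6=0
add ebx, 4 → ebx=100+4=104
sub esi, 1 → esi=3-1=2
cmp esi, 0  (cmp 2,0)
jg again: taken
mov ecx, [ebx] → ecx=M[104]=-1
xor ecx, 18 → ecx=(-1)^18=-19
sub ecx, 18 → ecx=(-19)-18=-37
and ecx, 6 → ecx=(-37)&6=2
add ebx, 4 → ebx=104+4=108
sub esi, 1 → esi=2-1=1
cmp esi, 0  (cmp 1,0)
jg again: taken
mov ecx, [ebx] → ecx=M[108]=24
xor ecx, 18 → ecx=24^18=10
sub ecx, 18 → ecx=10-18=-8
and ecx, 6 → ecx=(-8)&6=0
add ebx, 4 → ebx=108+4=112
sub esi, 1 → esi=1-1=0
cmp esi, 0  (cmp 0,0)
jg again: not taken
xor ecx, 5 → ecx=0^5=5
mov [108], ecx → M[108]=5
halt.
Total executed instructions: 30.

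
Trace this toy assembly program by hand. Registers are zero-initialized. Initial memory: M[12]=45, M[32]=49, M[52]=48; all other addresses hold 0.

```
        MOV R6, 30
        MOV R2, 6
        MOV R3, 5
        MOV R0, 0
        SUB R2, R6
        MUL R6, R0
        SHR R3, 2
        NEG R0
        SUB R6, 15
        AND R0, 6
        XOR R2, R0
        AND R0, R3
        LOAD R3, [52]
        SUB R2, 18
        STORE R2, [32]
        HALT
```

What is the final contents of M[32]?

MOV R6, 30 → R6=30
MOV R2, 6 → R2=6
MOV R3, 5 → R3=5
MOV R0, 0 → R0=0
SUB R2, R6 → R2=6-30=-24
MUL R6, R0 → R6=30*0=0
SHR R3, 2 → R3=5>>2=1
NEG R0 → R0=-(0)=0
SUB R6, 15 → R6=0-15=-15
AND R0, 6 → R0=0&6=0
XOR R2, R0 → R2=(-24)^0=-24
AND R0, R3 → R0=0&1=0
LOAD R3, [52] → R3=M[52]=48
SUB R2, 18 → R2=(-24)-18=-42
STORE R2, [32] → M[32]=-42
halt.

-42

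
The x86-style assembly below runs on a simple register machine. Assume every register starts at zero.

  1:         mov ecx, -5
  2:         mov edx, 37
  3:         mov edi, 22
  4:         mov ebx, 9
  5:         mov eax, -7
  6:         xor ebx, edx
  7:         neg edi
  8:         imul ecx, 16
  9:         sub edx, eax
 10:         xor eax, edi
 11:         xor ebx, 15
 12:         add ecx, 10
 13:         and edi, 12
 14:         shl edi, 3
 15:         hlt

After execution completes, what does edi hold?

64

mov ecx, -5 → ecx=-5
mov edx, 37 → edx=37
mov edi, 22 → edi=22
mov ebx, 9 → ebx=9
mov eax, -7 → eax=-7
xor ebx, edx → ebx=9^37=44
neg edi → edi=-(22)=-22
imul ecx, 16 → ecx=(-5)*16=-80
sub edx, eax → edx=37-(-7)=44
xor eax, edi → eax=(-7)^(-22)=19
xor ebx, 15 → ebx=44^15=35
add ecx, 10 → ecx=(-80)+10=-70
and edi, 12 → edi=(-22)&12=8
shl edi, 3 → edi=8<<3=64
halt.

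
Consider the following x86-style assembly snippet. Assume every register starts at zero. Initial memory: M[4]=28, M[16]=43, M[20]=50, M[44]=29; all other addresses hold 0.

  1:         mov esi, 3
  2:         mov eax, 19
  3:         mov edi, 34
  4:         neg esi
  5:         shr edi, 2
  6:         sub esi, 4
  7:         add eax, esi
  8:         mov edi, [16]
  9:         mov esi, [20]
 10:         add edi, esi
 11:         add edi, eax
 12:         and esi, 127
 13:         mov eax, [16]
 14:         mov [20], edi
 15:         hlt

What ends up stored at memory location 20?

105

mov esi, 3 → esi=3
mov eax, 19 → eax=19
mov edi, 34 → edi=34
neg esi → esi=-(3)=-3
shr edi, 2 → edi=34>>2=8
sub esi, 4 → esi=(-3)-4=-7
add eax, esi → eax=19+(-7)=12
mov edi, [16] → edi=M[16]=43
mov esi, [20] → esi=M[20]=50
add edi, esi → edi=43+50=93
add edi, eax → edi=93+12=105
and esi, 127 → esi=50&127=50
mov eax, [16] → eax=M[16]=43
mov [20], edi → M[20]=105
halt.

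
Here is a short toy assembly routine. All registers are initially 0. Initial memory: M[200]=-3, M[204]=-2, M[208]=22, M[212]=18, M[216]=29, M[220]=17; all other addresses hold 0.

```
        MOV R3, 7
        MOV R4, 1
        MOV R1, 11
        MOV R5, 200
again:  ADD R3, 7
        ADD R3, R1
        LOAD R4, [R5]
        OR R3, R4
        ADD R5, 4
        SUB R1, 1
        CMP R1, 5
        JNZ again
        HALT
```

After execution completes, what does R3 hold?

after MOV R3, 7: R3=7
after MOV R4, 1: R4=1
after MOV R1, 11: R1=11
after MOV R5, 200: R5=200
after ADD R3, 7: R3=7+7=14
after ADD R3, R1: R3=14+11=25
after LOAD R4, [R5]: R4=M[200]=-3
after OR R3, R4: R3=25|(-3)=-3
after ADD R5, 4: R5=200+4=204
after SUB R1, 1: R1=11-1=10
CMP R1, 5  (cmp 10,5)
JNZ again: taken
after ADD R3, 7: R3=(-3)+7=4
after ADD R3, R1: R3=4+10=14
after LOAD R4, [R5]: R4=M[204]=-2
after OR R3, R4: R3=14|(-2)=-2
after ADD R5, 4: R5=204+4=208
after SUB R1, 1: R1=10-1=9
CMP R1, 5  (cmp 9,5)
JNZ again: taken
after ADD R3, 7: R3=(-2)+7=5
after ADD R3, R1: R3=5+9=14
after LOAD R4, [R5]: R4=M[208]=22
after OR R3, R4: R3=14|22=30
after ADD R5, 4: R5=208+4=212
after SUB R1, 1: R1=9-1=8
CMP R1, 5  (cmp 8,5)
JNZ again: taken
after ADD R3, 7: R3=30+7=37
after ADD R3, R1: R3=37+8=45
after LOAD R4, [R5]: R4=M[212]=18
after OR R3, R4: R3=45|18=63
after ADD R5, 4: R5=212+4=216
after SUB R1, 1: R1=8-1=7
CMP R1, 5  (cmp 7,5)
JNZ again: taken
after ADD R3, 7: R3=63+7=70
after ADD R3, R1: R3=70+7=77
after LOAD R4, [R5]: R4=M[216]=29
after OR R3, R4: R3=77|29=93
after ADD R5, 4: R5=216+4=220
after SUB R1, 1: R1=7-1=6
CMP R1, 5  (cmp 6,5)
JNZ again: taken
after ADD R3, 7: R3=93+7=100
after ADD R3, R1: R3=100+6=106
after LOAD R4, [R5]: R4=M[220]=17
after OR R3, R4: R3=106|17=123
after ADD R5, 4: R5=220+4=224
after SUB R1, 1: R1=6-1=5
CMP R1, 5  (cmp 5,5)
JNZ again: not taken
halt.

123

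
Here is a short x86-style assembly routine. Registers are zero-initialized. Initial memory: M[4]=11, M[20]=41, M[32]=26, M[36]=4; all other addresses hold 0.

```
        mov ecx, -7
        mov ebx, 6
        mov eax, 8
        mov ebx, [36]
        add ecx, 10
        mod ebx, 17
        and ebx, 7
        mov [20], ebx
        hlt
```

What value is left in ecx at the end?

3

mov ecx, -7 → ecx=-7
mov ebx, 6 → ebx=6
mov eax, 8 → eax=8
mov ebx, [36] → ebx=M[36]=4
add ecx, 10 → ecx=(-7)+10=3
mod ebx, 17 → ebx=4%17=4
and ebx, 7 → ebx=4&7=4
mov [20], ebx → M[20]=4
halt.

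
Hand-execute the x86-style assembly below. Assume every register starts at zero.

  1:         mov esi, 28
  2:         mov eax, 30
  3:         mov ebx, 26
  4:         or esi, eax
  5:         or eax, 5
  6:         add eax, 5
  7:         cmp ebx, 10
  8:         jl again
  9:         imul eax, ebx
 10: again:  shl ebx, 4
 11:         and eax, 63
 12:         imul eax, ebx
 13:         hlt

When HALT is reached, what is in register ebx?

416

esi=28
eax=30
ebx=26
esi=28|30=30
eax=30|5=31
eax=31+5=36
cmp ebx, 10  (cmp 26,10)
jl again: not taken
eax=36*26=936
ebx=26<<4=416
eax=936&63=40
eax=40*416=16640
halt.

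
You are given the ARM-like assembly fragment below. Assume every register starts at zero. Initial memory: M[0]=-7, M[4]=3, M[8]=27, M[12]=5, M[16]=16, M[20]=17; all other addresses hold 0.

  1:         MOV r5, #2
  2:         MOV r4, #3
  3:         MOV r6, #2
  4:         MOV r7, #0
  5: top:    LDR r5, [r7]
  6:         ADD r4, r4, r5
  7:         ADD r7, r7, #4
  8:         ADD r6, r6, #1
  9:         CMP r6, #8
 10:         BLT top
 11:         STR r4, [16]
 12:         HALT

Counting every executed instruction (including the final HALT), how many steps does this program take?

42

after MOV r5, #2: r5=2
after MOV r4, #3: r4=3
after MOV r6, #2: r6=2
after MOV r7, #0: r7=0
after LDR r5, [r7]: r5=M[0]=-7
after ADD r4, r4, r5: r4=3+(-7)=-4
after ADD r7, r7, #4: r7=0+4=4
after ADD r6, r6, #1: r6=2+1=3
CMP r6, #8  (cmp 3,8)
BLT top: taken
after LDR r5, [r7]: r5=M[4]=3
after ADD r4, r4, r5: r4=(-4)+3=-1
after ADD r7, r7, #4: r7=4+4=8
after ADD r6, r6, #1: r6=3+1=4
CMP r6, #8  (cmp 4,8)
BLT top: taken
after LDR r5, [r7]: r5=M[8]=27
after ADD r4, r4, r5: r4=(-1)+27=26
after ADD r7, r7, #4: r7=8+4=12
after ADD r6, r6, #1: r6=4+1=5
CMP r6, #8  (cmp 5,8)
BLT top: taken
after LDR r5, [r7]: r5=M[12]=5
after ADD r4, r4, r5: r4=26+5=31
after ADD r7, r7, #4: r7=12+4=16
after ADD r6, r6, #1: r6=5+1=6
CMP r6, #8  (cmp 6,8)
BLT top: taken
after LDR r5, [r7]: r5=M[16]=16
after ADD r4, r4, r5: r4=31+16=47
after ADD r7, r7, #4: r7=16+4=20
after ADD r6, r6, #1: r6=6+1=7
CMP r6, #8  (cmp 7,8)
BLT top: taken
after LDR r5, [r7]: r5=M[20]=17
after ADD r4, r4, r5: r4=47+17=64
after ADD r7, r7, #4: r7=20+4=24
after ADD r6, r6, #1: r6=7+1=8
CMP r6, #8  (cmp 8,8)
BLT top: not taken
STR r4, [16] → M[16]=64
halt.
Total executed instructions: 42.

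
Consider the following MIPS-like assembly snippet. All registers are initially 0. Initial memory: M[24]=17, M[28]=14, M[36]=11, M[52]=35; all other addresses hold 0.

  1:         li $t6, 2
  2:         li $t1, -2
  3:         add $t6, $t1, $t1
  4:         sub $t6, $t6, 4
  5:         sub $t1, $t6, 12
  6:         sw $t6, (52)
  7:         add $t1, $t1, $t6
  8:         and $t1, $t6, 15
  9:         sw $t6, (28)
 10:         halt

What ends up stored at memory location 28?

li $t6, 2 → $t6=2
li $t1, -2 → $t1=-2
add $t6, $t1, $t1 → $t6=(-2)+(-2)=-4
sub $t6, $t6, 4 → $t6=(-4)-4=-8
sub $t1, $t6, 12 → $t1=(-8)-12=-20
sw $t6, (52) → M[52]=-8
add $t1, $t1, $t6 → $t1=(-20)+(-8)=-28
and $t1, $t6, 15 → $t1=(-8)&15=8
sw $t6, (28) → M[28]=-8
halt.

-8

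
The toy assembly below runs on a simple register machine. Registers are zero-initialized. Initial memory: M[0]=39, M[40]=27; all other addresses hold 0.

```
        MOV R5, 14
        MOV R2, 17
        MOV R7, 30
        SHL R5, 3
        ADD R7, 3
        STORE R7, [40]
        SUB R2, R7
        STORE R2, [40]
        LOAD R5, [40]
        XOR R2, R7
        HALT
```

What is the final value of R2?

after MOV R5, 14: R5=14
after MOV R2, 17: R2=17
after MOV R7, 30: R7=30
after SHL R5, 3: R5=14<<3=112
after ADD R7, 3: R7=30+3=33
STORE R7, [40] → M[40]=33
after SUB R2, R7: R2=17-33=-16
STORE R2, [40] → M[40]=-16
after LOAD R5, [40]: R5=M[40]=-16
after XOR R2, R7: R2=(-16)^33=-47
halt.

-47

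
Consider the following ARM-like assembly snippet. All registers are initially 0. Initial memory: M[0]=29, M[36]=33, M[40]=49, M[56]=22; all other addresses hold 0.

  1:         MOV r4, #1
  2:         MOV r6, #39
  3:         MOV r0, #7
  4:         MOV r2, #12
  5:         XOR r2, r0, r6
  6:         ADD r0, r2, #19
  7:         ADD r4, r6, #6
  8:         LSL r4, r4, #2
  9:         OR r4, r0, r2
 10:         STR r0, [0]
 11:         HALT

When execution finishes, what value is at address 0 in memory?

51

MOV r4, #1 → r4=1
MOV r6, #39 → r6=39
MOV r0, #7 → r0=7
MOV r2, #12 → r2=12
XOR r2, r0, r6 → r2=7^39=32
ADD r0, r2, #19 → r0=32+19=51
ADD r4, r6, #6 → r4=39+6=45
LSL r4, r4, #2 → r4=45<<2=180
OR r4, r0, r2 → r4=51|32=51
STR r0, [0] → M[0]=51
halt.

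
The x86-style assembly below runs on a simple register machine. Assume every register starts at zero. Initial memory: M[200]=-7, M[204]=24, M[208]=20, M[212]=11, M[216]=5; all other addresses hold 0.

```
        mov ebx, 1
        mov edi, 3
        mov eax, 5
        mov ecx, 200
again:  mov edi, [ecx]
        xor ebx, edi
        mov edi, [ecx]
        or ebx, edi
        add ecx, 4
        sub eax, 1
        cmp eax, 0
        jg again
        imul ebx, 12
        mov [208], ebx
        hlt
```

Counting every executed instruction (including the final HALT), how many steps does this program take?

47

mov ebx, 1 → ebx=1
mov edi, 3 → edi=3
mov eax, 5 → eax=5
mov ecx, 200 → ecx=200
mov edi, [ecx] → edi=M[200]=-7
xor ebx, edi → ebx=1^(-7)=-8
mov edi, [ecx] → edi=M[200]=-7
or ebx, edi → ebx=(-8)|(-7)=-7
add ecx, 4 → ecx=200+4=204
sub eax, 1 → eax=5-1=4
cmp eax, 0  (cmp 4,0)
jg again: taken
mov edi, [ecx] → edi=M[204]=24
xor ebx, edi → ebx=(-7)^24=-31
mov edi, [ecx] → edi=M[204]=24
or ebx, edi → ebx=(-31)|24=-7
add ecx, 4 → ecx=204+4=208
sub eax, 1 → eax=4-1=3
cmp eax, 0  (cmp 3,0)
jg again: taken
mov edi, [ecx] → edi=M[208]=20
xor ebx, edi → ebx=(-7)^20=-19
mov edi, [ecx] → edi=M[208]=20
or ebx, edi → ebx=(-19)|20=-3
add ecx, 4 → ecx=208+4=212
sub eax, 1 → eax=3-1=2
cmp eax, 0  (cmp 2,0)
jg again: taken
mov edi, [ecx] → edi=M[212]=11
xor ebx, edi → ebx=(-3)^11=-10
mov edi, [ecx] → edi=M[212]=11
or ebx, edi → ebx=(-10)|11=-1
add ecx, 4 → ecx=212+4=216
sub eax, 1 → eax=2-1=1
cmp eax, 0  (cmp 1,0)
jg again: taken
mov edi, [ecx] → edi=M[216]=5
xor ebx, edi → ebx=(-1)^5=-6
mov edi, [ecx] → edi=M[216]=5
or ebx, edi → ebx=(-6)|5=-1
add ecx, 4 → ecx=216+4=220
sub eax, 1 → eax=1-1=0
cmp eax, 0  (cmp 0,0)
jg again: not taken
imul ebx, 12 → ebx=(-1)*12=-12
mov [208], ebx → M[208]=-12
halt.
Total executed instructions: 47.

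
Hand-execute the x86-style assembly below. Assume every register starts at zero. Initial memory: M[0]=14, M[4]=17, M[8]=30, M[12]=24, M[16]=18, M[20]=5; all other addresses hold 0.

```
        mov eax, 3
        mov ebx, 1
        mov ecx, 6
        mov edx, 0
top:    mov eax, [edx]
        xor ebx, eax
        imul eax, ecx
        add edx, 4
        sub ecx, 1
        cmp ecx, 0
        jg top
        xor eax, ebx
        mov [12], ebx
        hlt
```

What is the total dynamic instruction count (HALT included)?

49

eax=3
ebx=1
ecx=6
edx=0
eax=M[0]=14
ebx=1^14=15
eax=14*6=84
edx=0+4=4
ecx=6-1=5
cmp ecx, 0  (cmp 5,0)
jg top: taken
eax=M[4]=17
ebx=15^17=30
eax=17*5=85
edx=4+4=8
ecx=5-1=4
cmp ecx, 0  (cmp 4,0)
jg top: taken
eax=M[8]=30
ebx=30^30=0
eax=30*4=120
edx=8+4=12
ecx=4-1=3
cmp ecx, 0  (cmp 3,0)
jg top: taken
eax=M[12]=24
ebx=0^24=24
eax=24*3=72
edx=12+4=16
ecx=3-1=2
cmp ecx, 0  (cmp 2,0)
jg top: taken
eax=M[16]=18
ebx=24^18=10
eax=18*2=36
edx=16+4=20
ecx=2-1=1
cmp ecx, 0  (cmp 1,0)
jg top: taken
eax=M[20]=5
ebx=10^5=15
eax=5*1=5
edx=20+4=24
ecx=1-1=0
cmp ecx, 0  (cmp 0,0)
jg top: not taken
eax=5^15=10
mov [12], ebx → M[12]=15
halt.
Total executed instructions: 49.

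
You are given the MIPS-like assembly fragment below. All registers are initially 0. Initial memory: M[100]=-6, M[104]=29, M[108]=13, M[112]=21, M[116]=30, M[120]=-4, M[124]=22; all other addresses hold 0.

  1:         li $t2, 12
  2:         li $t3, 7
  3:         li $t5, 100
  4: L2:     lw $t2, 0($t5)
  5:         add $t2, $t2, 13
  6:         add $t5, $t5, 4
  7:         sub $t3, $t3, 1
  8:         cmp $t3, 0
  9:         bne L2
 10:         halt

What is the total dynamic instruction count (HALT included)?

46

$t2=12
$t3=7
$t5=100
$t2=M[100]=-6
$t2=(-6)+13=7
$t5=100+4=104
$t3=7-1=6
cmp $t3, 0  (cmp 6,0)
bne L2: taken
$t2=M[104]=29
$t2=29+13=42
$t5=104+4=108
$t3=6-1=5
cmp $t3, 0  (cmp 5,0)
bne L2: taken
$t2=M[108]=13
$t2=13+13=26
$t5=108+4=112
$t3=5-1=4
cmp $t3, 0  (cmp 4,0)
bne L2: taken
$t2=M[112]=21
$t2=21+13=34
$t5=112+4=116
$t3=4-1=3
cmp $t3, 0  (cmp 3,0)
bne L2: taken
$t2=M[116]=30
$t2=30+13=43
$t5=116+4=120
$t3=3-1=2
cmp $t3, 0  (cmp 2,0)
bne L2: taken
$t2=M[120]=-4
$t2=(-4)+13=9
$t5=120+4=124
$t3=2-1=1
cmp $t3, 0  (cmp 1,0)
bne L2: taken
$t2=M[124]=22
$t2=22+13=35
$t5=124+4=128
$t3=1-1=0
cmp $t3, 0  (cmp 0,0)
bne L2: not taken
halt.
Total executed instructions: 46.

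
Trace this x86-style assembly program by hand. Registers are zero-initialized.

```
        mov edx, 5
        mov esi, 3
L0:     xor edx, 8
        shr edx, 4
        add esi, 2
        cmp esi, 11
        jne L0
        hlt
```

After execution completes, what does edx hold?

0

edx=5
esi=3
edx=5^8=13
edx=13>>4=0
esi=3+2=5
cmp esi, 11  (cmp 5,11)
jne L0: taken
edx=0^8=8
edx=8>>4=0
esi=5+2=7
cmp esi, 11  (cmp 7,11)
jne L0: taken
edx=0^8=8
edx=8>>4=0
esi=7+2=9
cmp esi, 11  (cmp 9,11)
jne L0: taken
edx=0^8=8
edx=8>>4=0
esi=9+2=11
cmp esi, 11  (cmp 11,11)
jne L0: not taken
halt.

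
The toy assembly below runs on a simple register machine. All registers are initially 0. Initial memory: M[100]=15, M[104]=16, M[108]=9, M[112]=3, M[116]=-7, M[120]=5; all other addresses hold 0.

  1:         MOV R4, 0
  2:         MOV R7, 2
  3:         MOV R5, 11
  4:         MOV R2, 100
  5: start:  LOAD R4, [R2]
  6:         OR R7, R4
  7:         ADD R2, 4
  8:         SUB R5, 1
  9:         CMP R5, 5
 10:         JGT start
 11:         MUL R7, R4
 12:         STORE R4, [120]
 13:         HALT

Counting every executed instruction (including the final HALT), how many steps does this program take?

after MOV R4, 0: R4=0
after MOV R7, 2: R7=2
after MOV R5, 11: R5=11
after MOV R2, 100: R2=100
after LOAD R4, [R2]: R4=M[100]=15
after OR R7, R4: R7=2|15=15
after ADD R2, 4: R2=100+4=104
after SUB R5, 1: R5=11-1=10
CMP R5, 5  (cmp 10,5)
JGT start: taken
after LOAD R4, [R2]: R4=M[104]=16
after OR R7, R4: R7=15|16=31
after ADD R2, 4: R2=104+4=108
after SUB R5, 1: R5=10-1=9
CMP R5, 5  (cmp 9,5)
JGT start: taken
after LOAD R4, [R2]: R4=M[108]=9
after OR R7, R4: R7=31|9=31
after ADD R2, 4: R2=108+4=112
after SUB R5, 1: R5=9-1=8
CMP R5, 5  (cmp 8,5)
JGT start: taken
after LOAD R4, [R2]: R4=M[112]=3
after OR R7, R4: R7=31|3=31
after ADD R2, 4: R2=112+4=116
after SUB R5, 1: R5=8-1=7
CMP R5, 5  (cmp 7,5)
JGT start: taken
after LOAD R4, [R2]: R4=M[116]=-7
after OR R7, R4: R7=31|(-7)=-1
after ADD R2, 4: R2=116+4=120
after SUB R5, 1: R5=7-1=6
CMP R5, 5  (cmp 6,5)
JGT start: taken
after LOAD R4, [R2]: R4=M[120]=5
after OR R7, R4: R7=(-1)|5=-1
after ADD R2, 4: R2=120+4=124
after SUB R5, 1: R5=6-1=5
CMP R5, 5  (cmp 5,5)
JGT start: not taken
after MUL R7, R4: R7=(-1)*5=-5
STORE R4, [120] → M[120]=5
halt.
Total executed instructions: 43.

43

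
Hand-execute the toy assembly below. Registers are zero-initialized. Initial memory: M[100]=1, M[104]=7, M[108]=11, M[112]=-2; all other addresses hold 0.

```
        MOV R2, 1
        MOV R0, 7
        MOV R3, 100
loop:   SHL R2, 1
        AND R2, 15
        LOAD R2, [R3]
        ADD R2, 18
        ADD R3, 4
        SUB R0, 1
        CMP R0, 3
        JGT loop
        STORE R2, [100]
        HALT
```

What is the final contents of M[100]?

R2=1
R0=7
R3=100
R2=1<<1=2
R2=2&15=2
R2=M[100]=1
R2=1+18=19
R3=100+4=104
R0=7-1=6
CMP R0, 3  (cmp 6,3)
JGT loop: taken
R2=19<<1=38
R2=38&15=6
R2=M[104]=7
R2=7+18=25
R3=104+4=108
R0=6-1=5
CMP R0, 3  (cmp 5,3)
JGT loop: taken
R2=25<<1=50
R2=50&15=2
R2=M[108]=11
R2=11+18=29
R3=108+4=112
R0=5-1=4
CMP R0, 3  (cmp 4,3)
JGT loop: taken
R2=29<<1=58
R2=58&15=10
R2=M[112]=-2
R2=(-2)+18=16
R3=112+4=116
R0=4-1=3
CMP R0, 3  (cmp 3,3)
JGT loop: not taken
STORE R2, [100] → M[100]=16
halt.

16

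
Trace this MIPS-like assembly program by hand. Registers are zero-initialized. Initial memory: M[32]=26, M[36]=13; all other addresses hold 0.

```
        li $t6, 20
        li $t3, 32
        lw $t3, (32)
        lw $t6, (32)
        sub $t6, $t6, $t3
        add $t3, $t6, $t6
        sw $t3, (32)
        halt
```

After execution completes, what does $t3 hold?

li $t6, 20 → $t6=20
li $t3, 32 → $t3=32
lw $t3, (32) → $t3=M[32]=26
lw $t6, (32) → $t6=M[32]=26
sub $t6, $t6, $t3 → $t6=26-26=0
add $t3, $t6, $t6 → $t3=0+0=0
sw $t3, (32) → M[32]=0
halt.

0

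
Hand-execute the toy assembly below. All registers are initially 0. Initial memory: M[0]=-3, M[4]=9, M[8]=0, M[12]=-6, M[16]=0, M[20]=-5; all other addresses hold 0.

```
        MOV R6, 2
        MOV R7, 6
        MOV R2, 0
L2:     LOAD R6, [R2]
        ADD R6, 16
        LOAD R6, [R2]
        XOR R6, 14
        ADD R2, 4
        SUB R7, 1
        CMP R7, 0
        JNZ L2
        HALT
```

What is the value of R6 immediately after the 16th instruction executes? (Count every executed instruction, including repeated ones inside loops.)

7

MOV R6, 2 → R6=2
MOV R7, 6 → R7=6
MOV R2, 0 → R2=0
LOAD R6, [R2] → R6=M[0]=-3
ADD R6, 16 → R6=(-3)+16=13
LOAD R6, [R2] → R6=M[0]=-3
XOR R6, 14 → R6=(-3)^14=-13
ADD R2, 4 → R2=0+4=4
SUB R7, 1 → R7=6-1=5
CMP R7, 0  (cmp 5,0)
JNZ L2: taken
LOAD R6, [R2] → R6=M[4]=9
ADD R6, 16 → R6=9+16=25
LOAD R6, [R2] → R6=M[4]=9
XOR R6, 14 → R6=9^14=7
ADD R2, 4 → R2=4+4=8
After step 16: R6 = 7.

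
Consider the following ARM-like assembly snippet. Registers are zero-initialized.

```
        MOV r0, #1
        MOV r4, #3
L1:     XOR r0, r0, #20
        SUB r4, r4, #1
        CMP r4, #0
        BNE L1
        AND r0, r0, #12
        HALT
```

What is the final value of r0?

4

r0=1
r4=3
r0=1^20=21
r4=3-1=2
CMP r4, #0  (cmp 2,0)
BNE L1: taken
r0=21^20=1
r4=2-1=1
CMP r4, #0  (cmp 1,0)
BNE L1: taken
r0=1^20=21
r4=1-1=0
CMP r4, #0  (cmp 0,0)
BNE L1: not taken
r0=21&12=4
halt.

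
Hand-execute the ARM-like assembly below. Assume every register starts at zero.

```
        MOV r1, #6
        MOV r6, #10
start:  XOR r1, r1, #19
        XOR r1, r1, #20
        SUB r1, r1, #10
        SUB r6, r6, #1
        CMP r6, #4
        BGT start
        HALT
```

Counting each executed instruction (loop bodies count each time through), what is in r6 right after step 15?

after MOV r1, #6: r1=6
after MOV r6, #10: r6=10
after XOR r1, r1, #19: r1=6^19=21
after XOR r1, r1, #20: r1=21^20=1
after SUB r1, r1, #10: r1=1-10=-9
after SUB r6, r6, #1: r6=10-1=9
CMP r6, #4  (cmp 9,4)
BGT start: taken
after XOR r1, r1, #19: r1=(-9)^19=-28
after XOR r1, r1, #20: r1=(-28)^20=-16
after SUB r1, r1, #10: r1=(-16)-10=-26
after SUB r6, r6, #1: r6=9-1=8
CMP r6, #4  (cmp 8,4)
BGT start: taken
after XOR r1, r1, #19: r1=(-26)^19=-11
After step 15: r6 = 8.

8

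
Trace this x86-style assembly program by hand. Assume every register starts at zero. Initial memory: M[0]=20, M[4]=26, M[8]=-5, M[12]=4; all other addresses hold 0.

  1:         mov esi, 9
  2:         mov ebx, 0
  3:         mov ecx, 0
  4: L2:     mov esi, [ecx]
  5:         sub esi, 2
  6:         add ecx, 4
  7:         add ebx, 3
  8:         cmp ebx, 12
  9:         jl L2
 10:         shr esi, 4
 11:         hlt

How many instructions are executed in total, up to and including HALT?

29

mov esi, 9 → esi=9
mov ebx, 0 → ebx=0
mov ecx, 0 → ecx=0
mov esi, [ecx] → esi=M[0]=20
sub esi, 2 → esi=20-2=18
add ecx, 4 → ecx=0+4=4
add ebx, 3 → ebx=0+3=3
cmp ebx, 12  (cmp 3,12)
jl L2: taken
mov esi, [ecx] → esi=M[4]=26
sub esi, 2 → esi=26-2=24
add ecx, 4 → ecx=4+4=8
add ebx, 3 → ebx=3+3=6
cmp ebx, 12  (cmp 6,12)
jl L2: taken
mov esi, [ecx] → esi=M[8]=-5
sub esi, 2 → esi=(-5)-2=-7
add ecx, 4 → ecx=8+4=12
add ebx, 3 → ebx=6+3=9
cmp ebx, 12  (cmp 9,12)
jl L2: taken
mov esi, [ecx] → esi=M[12]=4
sub esi, 2 → esi=4-2=2
add ecx, 4 → ecx=12+4=16
add ebx, 3 → ebx=9+3=12
cmp ebx, 12  (cmp 12,12)
jl L2: not taken
shr esi, 4 → esi=2>>4=0
halt.
Total executed instructions: 29.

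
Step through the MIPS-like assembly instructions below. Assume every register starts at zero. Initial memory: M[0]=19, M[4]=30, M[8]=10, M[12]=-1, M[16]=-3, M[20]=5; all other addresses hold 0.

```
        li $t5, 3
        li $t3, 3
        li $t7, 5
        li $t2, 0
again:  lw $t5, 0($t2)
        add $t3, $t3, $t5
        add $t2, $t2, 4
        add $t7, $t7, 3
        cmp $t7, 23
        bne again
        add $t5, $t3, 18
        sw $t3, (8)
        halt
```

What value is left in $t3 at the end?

after li $t5, 3: $t5=3
after li $t3, 3: $t3=3
after li $t7, 5: $t7=5
after li $t2, 0: $t2=0
after lw $t5, 0($t2): $t5=M[0]=19
after add $t3, $t3, $t5: $t3=3+19=22
after add $t2, $t2, 4: $t2=0+4=4
after add $t7, $t7, 3: $t7=5+3=8
cmp $t7, 23  (cmp 8,23)
bne again: taken
after lw $t5, 0($t2): $t5=M[4]=30
after add $t3, $t3, $t5: $t3=22+30=52
after add $t2, $t2, 4: $t2=4+4=8
after add $t7, $t7, 3: $t7=8+3=11
cmp $t7, 23  (cmp 11,23)
bne again: taken
after lw $t5, 0($t2): $t5=M[8]=10
after add $t3, $t3, $t5: $t3=52+10=62
after add $t2, $t2, 4: $t2=8+4=12
after add $t7, $t7, 3: $t7=11+3=14
cmp $t7, 23  (cmp 14,23)
bne again: taken
after lw $t5, 0($t2): $t5=M[12]=-1
after add $t3, $t3, $t5: $t3=62+(-1)=61
after add $t2, $t2, 4: $t2=12+4=16
after add $t7, $t7, 3: $t7=14+3=17
cmp $t7, 23  (cmp 17,23)
bne again: taken
after lw $t5, 0($t2): $t5=M[16]=-3
after add $t3, $t3, $t5: $t3=61+(-3)=58
after add $t2, $t2, 4: $t2=16+4=20
after add $t7, $t7, 3: $t7=17+3=20
cmp $t7, 23  (cmp 20,23)
bne again: taken
after lw $t5, 0($t2): $t5=M[20]=5
after add $t3, $t3, $t5: $t3=58+5=63
after add $t2, $t2, 4: $t2=20+4=24
after add $t7, $t7, 3: $t7=20+3=23
cmp $t7, 23  (cmp 23,23)
bne again: not taken
after add $t5, $t3, 18: $t5=63+18=81
sw $t3, (8) → M[8]=63
halt.

63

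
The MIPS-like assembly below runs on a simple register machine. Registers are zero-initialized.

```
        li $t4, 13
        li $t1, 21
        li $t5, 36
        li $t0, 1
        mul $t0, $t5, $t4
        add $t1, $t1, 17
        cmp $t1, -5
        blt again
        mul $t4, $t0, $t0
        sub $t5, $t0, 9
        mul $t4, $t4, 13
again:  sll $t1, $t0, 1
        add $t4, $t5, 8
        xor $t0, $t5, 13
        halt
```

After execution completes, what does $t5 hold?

459

$t4=13
$t1=21
$t5=36
$t0=1
$t0=36*13=468
$t1=21+17=38
cmp $t1, -5  (cmp 38,-5)
blt again: not taken
$t4=468*468=219024
$t5=468-9=459
$t4=219024*13=2847312
$t1=468<<1=936
$t4=459+8=467
$t0=459^13=454
halt.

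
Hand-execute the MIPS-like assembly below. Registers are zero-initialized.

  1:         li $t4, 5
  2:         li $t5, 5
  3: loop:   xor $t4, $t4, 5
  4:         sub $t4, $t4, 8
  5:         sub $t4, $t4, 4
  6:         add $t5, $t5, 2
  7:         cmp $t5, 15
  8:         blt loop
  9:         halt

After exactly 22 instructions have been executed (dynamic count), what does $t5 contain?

11

after li $t4, 5: $t4=5
after li $t5, 5: $t5=5
after xor $t4, $t4, 5: $t4=5^5=0
after sub $t4, $t4, 8: $t4=0-8=-8
after sub $t4, $t4, 4: $t4=(-8)-4=-12
after add $t5, $t5, 2: $t5=5+2=7
cmp $t5, 15  (cmp 7,15)
blt loop: taken
after xor $t4, $t4, 5: $t4=(-12)^5=-15
after sub $t4, $t4, 8: $t4=(-15)-8=-23
after sub $t4, $t4, 4: $t4=(-23)-4=-27
after add $t5, $t5, 2: $t5=7+2=9
cmp $t5, 15  (cmp 9,15)
blt loop: taken
after xor $t4, $t4, 5: $t4=(-27)^5=-32
after sub $t4, $t4, 8: $t4=(-32)-8=-40
after sub $t4, $t4, 4: $t4=(-40)-4=-44
after add $t5, $t5, 2: $t5=9+2=11
cmp $t5, 15  (cmp 11,15)
blt loop: taken
after xor $t4, $t4, 5: $t4=(-44)^5=-47
after sub $t4, $t4, 8: $t4=(-47)-8=-55
After step 22: $t5 = 11.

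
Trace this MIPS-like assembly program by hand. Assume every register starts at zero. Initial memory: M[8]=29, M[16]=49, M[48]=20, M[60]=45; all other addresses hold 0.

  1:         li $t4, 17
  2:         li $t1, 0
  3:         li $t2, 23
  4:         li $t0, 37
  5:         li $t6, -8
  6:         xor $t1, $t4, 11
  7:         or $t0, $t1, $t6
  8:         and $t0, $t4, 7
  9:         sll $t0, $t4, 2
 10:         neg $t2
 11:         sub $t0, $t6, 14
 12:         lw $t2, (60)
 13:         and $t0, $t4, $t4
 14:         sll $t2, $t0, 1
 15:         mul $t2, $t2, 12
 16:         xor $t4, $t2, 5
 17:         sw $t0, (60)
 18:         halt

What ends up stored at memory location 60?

17

after li $t4, 17: $t4=17
after li $t1, 0: $t1=0
after li $t2, 23: $t2=23
after li $t0, 37: $t0=37
after li $t6, -8: $t6=-8
after xor $t1, $t4, 11: $t1=17^11=26
after or $t0, $t1, $t6: $t0=26|(-8)=-6
after and $t0, $t4, 7: $t0=17&7=1
after sll $t0, $t4, 2: $t0=17<<2=68
after neg $t2: $t2=-(23)=-23
after sub $t0, $t6, 14: $t0=(-8)-14=-22
after lw $t2, (60): $t2=M[60]=45
after and $t0, $t4, $t4: $t0=17&17=17
after sll $t2, $t0, 1: $t2=17<<1=34
after mul $t2, $t2, 12: $t2=34*12=408
after xor $t4, $t2, 5: $t4=408^5=413
sw $t0, (60) → M[60]=17
halt.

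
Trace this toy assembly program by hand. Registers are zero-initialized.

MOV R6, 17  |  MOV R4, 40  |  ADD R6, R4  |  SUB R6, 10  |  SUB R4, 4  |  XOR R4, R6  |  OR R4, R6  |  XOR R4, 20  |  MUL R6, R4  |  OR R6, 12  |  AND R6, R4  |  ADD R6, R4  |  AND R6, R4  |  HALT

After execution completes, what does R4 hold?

R6=17
R4=40
R6=17+40=57
R6=57-10=47
R4=40-4=36
R4=36^47=11
R4=11|47=47
R4=47^20=59
R6=47*59=2773
R6=2773|12=2781
R6=2781&59=25
R6=25+59=84
R6=84&59=16
halt.

59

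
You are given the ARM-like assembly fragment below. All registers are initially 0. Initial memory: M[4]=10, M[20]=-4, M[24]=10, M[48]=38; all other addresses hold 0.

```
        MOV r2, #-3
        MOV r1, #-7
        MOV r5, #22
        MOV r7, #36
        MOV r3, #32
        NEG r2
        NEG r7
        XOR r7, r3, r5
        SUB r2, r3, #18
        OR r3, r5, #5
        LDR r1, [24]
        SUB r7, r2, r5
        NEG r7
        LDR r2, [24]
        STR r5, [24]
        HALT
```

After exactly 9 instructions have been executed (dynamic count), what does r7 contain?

MOV r2, #-3 → r2=-3
MOV r1, #-7 → r1=-7
MOV r5, #22 → r5=22
MOV r7, #36 → r7=36
MOV r3, #32 → r3=32
NEG r2 → r2=-(-3)=3
NEG r7 → r7=-(36)=-36
XOR r7, r3, r5 → r7=32^22=54
SUB r2, r3, #18 → r2=32-18=14
After step 9: r7 = 54.

54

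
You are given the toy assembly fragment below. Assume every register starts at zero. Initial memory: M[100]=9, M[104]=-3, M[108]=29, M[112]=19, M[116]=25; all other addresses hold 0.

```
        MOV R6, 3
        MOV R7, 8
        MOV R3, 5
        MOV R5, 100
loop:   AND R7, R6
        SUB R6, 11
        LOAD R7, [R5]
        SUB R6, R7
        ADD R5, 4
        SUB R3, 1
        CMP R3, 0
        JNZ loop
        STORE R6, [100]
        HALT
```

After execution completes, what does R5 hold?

R6=3
R7=8
R3=5
R5=100
R7=8&3=0
R6=3-11=-8
R7=M[100]=9
R6=(-8)-9=-17
R5=100+4=104
R3=5-1=4
CMP R3, 0  (cmp 4,0)
JNZ loop: taken
R7=9&(-17)=9
R6=(-17)-11=-28
R7=M[104]=-3
R6=(-28)-(-3)=-25
R5=104+4=108
R3=4-1=3
CMP R3, 0  (cmp 3,0)
JNZ loop: taken
R7=(-3)&(-25)=-27
R6=(-25)-11=-36
R7=M[108]=29
R6=(-36)-29=-65
R5=108+4=112
R3=3-1=2
CMP R3, 0  (cmp 2,0)
JNZ loop: taken
R7=29&(-65)=29
R6=(-65)-11=-76
R7=M[112]=19
R6=(-76)-19=-95
R5=112+4=116
R3=2-1=1
CMP R3, 0  (cmp 1,0)
JNZ loop: taken
R7=19&(-95)=1
R6=(-95)-11=-106
R7=M[116]=25
R6=(-106)-25=-131
R5=116+4=120
R3=1-1=0
CMP R3, 0  (cmp 0,0)
JNZ loop: not taken
STORE R6, [100] → M[100]=-131
halt.

120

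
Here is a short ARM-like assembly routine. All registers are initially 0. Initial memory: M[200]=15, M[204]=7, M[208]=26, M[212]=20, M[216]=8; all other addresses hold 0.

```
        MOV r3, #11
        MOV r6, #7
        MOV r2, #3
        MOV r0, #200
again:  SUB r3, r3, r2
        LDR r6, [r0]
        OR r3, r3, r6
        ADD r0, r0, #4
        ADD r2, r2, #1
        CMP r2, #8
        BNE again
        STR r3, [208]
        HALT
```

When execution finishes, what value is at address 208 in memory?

13

r3=11
r6=7
r2=3
r0=200
r3=11-3=8
r6=M[200]=15
r3=8|15=15
r0=200+4=204
r2=3+1=4
CMP r2, #8  (cmp 4,8)
BNE again: taken
r3=15-4=11
r6=M[204]=7
r3=11|7=15
r0=204+4=208
r2=4+1=5
CMP r2, #8  (cmp 5,8)
BNE again: taken
r3=15-5=10
r6=M[208]=26
r3=10|26=26
r0=208+4=212
r2=5+1=6
CMP r2, #8  (cmp 6,8)
BNE again: taken
r3=26-6=20
r6=M[212]=20
r3=20|20=20
r0=212+4=216
r2=6+1=7
CMP r2, #8  (cmp 7,8)
BNE again: taken
r3=20-7=13
r6=M[216]=8
r3=13|8=13
r0=216+4=220
r2=7+1=8
CMP r2, #8  (cmp 8,8)
BNE again: not taken
STR r3, [208] → M[208]=13
halt.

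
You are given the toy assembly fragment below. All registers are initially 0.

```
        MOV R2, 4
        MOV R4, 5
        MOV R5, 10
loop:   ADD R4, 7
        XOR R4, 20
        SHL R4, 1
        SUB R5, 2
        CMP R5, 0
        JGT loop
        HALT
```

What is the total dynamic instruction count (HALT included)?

R2=4
R4=5
R5=10
R4=5+7=12
R4=12^20=24
R4=24<<1=48
R5=10-2=8
CMP R5, 0  (cmp 8,0)
JGT loop: taken
R4=48+7=55
R4=55^20=35
R4=35<<1=70
R5=8-2=6
CMP R5, 0  (cmp 6,0)
JGT loop: taken
R4=70+7=77
R4=77^20=89
R4=89<<1=178
R5=6-2=4
CMP R5, 0  (cmp 4,0)
JGT loop: taken
R4=178+7=185
R4=185^20=173
R4=173<<1=346
R5=4-2=2
CMP R5, 0  (cmp 2,0)
JGT loop: taken
R4=346+7=353
R4=353^20=373
R4=373<<1=746
R5=2-2=0
CMP R5, 0  (cmp 0,0)
JGT loop: not taken
halt.
Total executed instructions: 34.

34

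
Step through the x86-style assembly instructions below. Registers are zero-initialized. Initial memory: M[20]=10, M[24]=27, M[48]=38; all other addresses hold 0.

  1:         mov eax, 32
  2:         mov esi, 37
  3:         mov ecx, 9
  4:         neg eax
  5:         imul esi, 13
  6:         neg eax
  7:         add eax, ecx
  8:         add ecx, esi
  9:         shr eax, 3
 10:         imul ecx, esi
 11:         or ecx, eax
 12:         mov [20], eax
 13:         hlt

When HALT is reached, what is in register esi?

after mov eax, 32: eax=32
after mov esi, 37: esi=37
after mov ecx, 9: ecx=9
after neg eax: eax=-(32)=-32
after imul esi, 13: esi=37*13=481
after neg eax: eax=-(-32)=32
after add eax, ecx: eax=32+9=41
after add ecx, esi: ecx=9+481=490
after shr eax, 3: eax=41>>3=5
after imul ecx, esi: ecx=490*481=235690
after or ecx, eax: ecx=235690|5=235695
mov [20], eax → M[20]=5
halt.

481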